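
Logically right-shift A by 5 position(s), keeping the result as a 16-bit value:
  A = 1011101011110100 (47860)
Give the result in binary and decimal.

Logical shift right by 5: drop the bottom 5 bit(s), prepend 5 zero(s) on the left.
  1011101011110100  ->  keep [10111010111], discard [10100], prepend 00000
= 0000010111010111

Answer: 0000010111010111 (1495)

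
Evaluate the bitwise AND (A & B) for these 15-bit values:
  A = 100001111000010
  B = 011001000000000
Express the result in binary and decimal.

Apply & to each column (1 only where both bits are 1):
  100001111000010
& 011001000000000
-----------------
  000001000000000

Answer: 000001000000000 (512)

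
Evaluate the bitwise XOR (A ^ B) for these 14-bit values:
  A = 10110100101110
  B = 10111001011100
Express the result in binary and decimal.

Apply ^ to each column (1 where bits differ):
  10110100101110
^ 10111001011100
----------------
  00001101110010

Answer: 00001101110010 (882)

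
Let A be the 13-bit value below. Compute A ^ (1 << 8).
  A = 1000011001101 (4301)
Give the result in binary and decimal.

Mask = 1 << 8 = 0000100000000
Bit 8 of A is 0; XOR with the mask flips it to 1.
  1000011001101
^ 0000100000000
---------------
  1000111001101

Answer: 1000111001101 (4557)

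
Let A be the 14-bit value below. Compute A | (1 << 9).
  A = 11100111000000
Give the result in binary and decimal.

Mask = 1 << 9 = 00001000000000
Bit 9 of A is 0, so OR-ing with the mask flips it to 1.
  11100111000000
| 00001000000000
----------------
  11101111000000

Answer: 11101111000000 (15296)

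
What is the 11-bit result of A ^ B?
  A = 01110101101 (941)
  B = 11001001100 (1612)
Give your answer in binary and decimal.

Apply ^ to each column (1 where bits differ):
  01110101101
^ 11001001100
-------------
  10111100001

Answer: 10111100001 (1505)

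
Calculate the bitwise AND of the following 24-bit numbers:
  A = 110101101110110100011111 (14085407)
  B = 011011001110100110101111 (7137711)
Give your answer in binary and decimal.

Apply & to each column (1 only where both bits are 1):
  110101101110110100011111
& 011011001110100110101111
--------------------------
  010001001110100100001111

Answer: 010001001110100100001111 (4516111)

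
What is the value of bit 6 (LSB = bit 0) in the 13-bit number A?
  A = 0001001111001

Bit 6 is the 7th from the right.
  0001001111001
        ^
That bit is 1.

Answer: 1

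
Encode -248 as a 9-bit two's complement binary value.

1. Binary of +248:  011111000
2. Invert bits:     100000111
3. Add 1:           100001000

Answer: 100001000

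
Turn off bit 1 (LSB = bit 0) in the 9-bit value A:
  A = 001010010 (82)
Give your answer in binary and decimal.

Mask = ~(1 << 1) = 111111101
Bit 1 of A is 1, so AND-ing with the mask clears it to 0.
  001010010
& 111111101
-----------
  001010000

Answer: 001010000 (80)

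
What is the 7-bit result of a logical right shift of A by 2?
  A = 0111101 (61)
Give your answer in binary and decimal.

Logical shift right by 2: drop the bottom 2 bit(s), prepend 2 zero(s) on the left.
  0111101  ->  keep [01111], discard [01], prepend 00
= 0001111

Answer: 0001111 (15)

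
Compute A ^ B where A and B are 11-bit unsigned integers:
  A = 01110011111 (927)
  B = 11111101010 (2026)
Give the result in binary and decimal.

Apply ^ to each column (1 where bits differ):
  01110011111
^ 11111101010
-------------
  10001110101

Answer: 10001110101 (1141)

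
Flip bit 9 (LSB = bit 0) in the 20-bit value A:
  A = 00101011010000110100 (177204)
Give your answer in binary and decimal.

Mask = 1 << 9 = 00000000001000000000
Bit 9 of A is 0; XOR with the mask flips it to 1.
  00101011010000110100
^ 00000000001000000000
----------------------
  00101011011000110100

Answer: 00101011011000110100 (177716)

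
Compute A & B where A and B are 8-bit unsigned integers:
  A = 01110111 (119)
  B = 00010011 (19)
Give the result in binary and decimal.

Apply & to each column (1 only where both bits are 1):
  01110111
& 00010011
----------
  00010011

Answer: 00010011 (19)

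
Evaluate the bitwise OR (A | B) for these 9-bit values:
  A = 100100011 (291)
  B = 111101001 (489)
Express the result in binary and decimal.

Apply | to each column (1 where either bit is 1):
  100100011
| 111101001
-----------
  111101011

Answer: 111101011 (491)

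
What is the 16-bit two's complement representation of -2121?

1. Binary of +2121:  0000100001001001
2. Invert bits:     1111011110110110
3. Add 1:           1111011110110111

Answer: 1111011110110111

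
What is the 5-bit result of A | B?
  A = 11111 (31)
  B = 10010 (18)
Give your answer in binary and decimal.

Apply | to each column (1 where either bit is 1):
  11111
| 10010
-------
  11111

Answer: 11111 (31)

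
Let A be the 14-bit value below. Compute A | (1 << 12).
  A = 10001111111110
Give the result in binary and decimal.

Mask = 1 << 12 = 01000000000000
Bit 12 of A is 0, so OR-ing with the mask flips it to 1.
  10001111111110
| 01000000000000
----------------
  11001111111110

Answer: 11001111111110 (13310)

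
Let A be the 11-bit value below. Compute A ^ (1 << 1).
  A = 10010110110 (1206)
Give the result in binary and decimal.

Mask = 1 << 1 = 00000000010
Bit 1 of A is 1; XOR with the mask flips it to 0.
  10010110110
^ 00000000010
-------------
  10010110100

Answer: 10010110100 (1204)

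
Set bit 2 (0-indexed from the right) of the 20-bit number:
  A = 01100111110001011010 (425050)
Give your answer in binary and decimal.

Mask = 1 << 2 = 00000000000000000100
Bit 2 of A is 0, so OR-ing with the mask flips it to 1.
  01100111110001011010
| 00000000000000000100
----------------------
  01100111110001011110

Answer: 01100111110001011110 (425054)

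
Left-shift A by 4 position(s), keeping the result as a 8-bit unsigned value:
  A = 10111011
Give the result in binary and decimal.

Shift left by 4: drop the top 4 bit(s), append 4 zero(s) on the right.
  10111011  ->  discard [1011], keep [1011], append 0000
= 10110000

Answer: 10110000 (176)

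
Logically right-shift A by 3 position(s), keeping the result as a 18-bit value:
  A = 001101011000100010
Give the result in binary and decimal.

Logical shift right by 3: drop the bottom 3 bit(s), prepend 3 zero(s) on the left.
  001101011000100010  ->  keep [001101011000100], discard [010], prepend 000
= 000001101011000100

Answer: 000001101011000100 (6852)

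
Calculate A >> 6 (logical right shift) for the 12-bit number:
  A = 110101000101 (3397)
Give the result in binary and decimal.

Logical shift right by 6: drop the bottom 6 bit(s), prepend 6 zero(s) on the left.
  110101000101  ->  keep [110101], discard [000101], prepend 000000
= 000000110101

Answer: 000000110101 (53)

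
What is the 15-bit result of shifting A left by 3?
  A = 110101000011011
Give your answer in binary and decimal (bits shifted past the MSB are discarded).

Shift left by 3: drop the top 3 bit(s), append 3 zero(s) on the right.
  110101000011011  ->  discard [110], keep [101000011011], append 000
= 101000011011000

Answer: 101000011011000 (20696)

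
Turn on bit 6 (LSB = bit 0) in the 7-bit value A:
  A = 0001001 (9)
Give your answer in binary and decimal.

Mask = 1 << 6 = 1000000
Bit 6 of A is 0, so OR-ing with the mask flips it to 1.
  0001001
| 1000000
---------
  1001001

Answer: 1001001 (73)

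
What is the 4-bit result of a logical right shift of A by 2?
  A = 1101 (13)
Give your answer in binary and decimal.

Logical shift right by 2: drop the bottom 2 bit(s), prepend 2 zero(s) on the left.
  1101  ->  keep [11], discard [01], prepend 00
= 0011

Answer: 0011 (3)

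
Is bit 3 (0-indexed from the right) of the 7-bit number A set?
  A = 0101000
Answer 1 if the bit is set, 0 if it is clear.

Bit 3 is the 4th from the right.
  0101000
     ^
That bit is 1.

Answer: 1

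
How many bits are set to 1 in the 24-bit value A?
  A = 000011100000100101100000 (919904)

000011100000100101100000
1-bits at positions (from bit 0 = LSB): 5, 6, 8, 11, 17, 18, 19
Count = 7

Answer: 7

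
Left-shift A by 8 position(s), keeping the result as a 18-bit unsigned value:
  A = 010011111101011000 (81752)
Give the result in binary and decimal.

Shift left by 8: drop the top 8 bit(s), append 8 zero(s) on the right.
  010011111101011000  ->  discard [01001111], keep [1101011000], append 00000000
= 110101100000000000

Answer: 110101100000000000 (219136)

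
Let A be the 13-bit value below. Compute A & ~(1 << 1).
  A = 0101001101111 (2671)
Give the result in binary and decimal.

Mask = ~(1 << 1) = 1111111111101
Bit 1 of A is 1, so AND-ing with the mask clears it to 0.
  0101001101111
& 1111111111101
---------------
  0101001101101

Answer: 0101001101101 (2669)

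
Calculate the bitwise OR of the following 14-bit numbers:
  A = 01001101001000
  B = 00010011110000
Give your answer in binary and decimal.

Apply | to each column (1 where either bit is 1):
  01001101001000
| 00010011110000
----------------
  01011111111000

Answer: 01011111111000 (6136)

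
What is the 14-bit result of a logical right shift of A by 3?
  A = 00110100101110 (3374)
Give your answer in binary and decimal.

Logical shift right by 3: drop the bottom 3 bit(s), prepend 3 zero(s) on the left.
  00110100101110  ->  keep [00110100101], discard [110], prepend 000
= 00000110100101

Answer: 00000110100101 (421)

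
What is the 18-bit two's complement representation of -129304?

1. Binary of +129304:  011111100100011000
2. Invert bits:     100000011011100111
3. Add 1:           100000011011101000

Answer: 100000011011101000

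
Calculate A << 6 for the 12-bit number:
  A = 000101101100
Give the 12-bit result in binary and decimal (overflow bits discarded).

Shift left by 6: drop the top 6 bit(s), append 6 zero(s) on the right.
  000101101100  ->  discard [000101], keep [101100], append 000000
= 101100000000

Answer: 101100000000 (2816)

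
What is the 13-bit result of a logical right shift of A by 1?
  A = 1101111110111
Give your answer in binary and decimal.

Logical shift right by 1: drop the bottom 1 bit(s), prepend 1 zero(s) on the left.
  1101111110111  ->  keep [110111111011], discard [1], prepend 0
= 0110111111011

Answer: 0110111111011 (3579)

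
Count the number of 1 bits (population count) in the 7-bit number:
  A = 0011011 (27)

0011011
1-bits at positions (from bit 0 = LSB): 0, 1, 3, 4
Count = 4

Answer: 4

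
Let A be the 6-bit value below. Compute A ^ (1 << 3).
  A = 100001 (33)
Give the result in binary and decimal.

Mask = 1 << 3 = 001000
Bit 3 of A is 0; XOR with the mask flips it to 1.
  100001
^ 001000
--------
  101001

Answer: 101001 (41)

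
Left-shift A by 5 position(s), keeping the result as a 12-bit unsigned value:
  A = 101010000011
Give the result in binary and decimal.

Shift left by 5: drop the top 5 bit(s), append 5 zero(s) on the right.
  101010000011  ->  discard [10101], keep [0000011], append 00000
= 000001100000

Answer: 000001100000 (96)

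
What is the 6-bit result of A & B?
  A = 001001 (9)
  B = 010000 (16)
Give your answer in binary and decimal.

Apply & to each column (1 only where both bits are 1):
  001001
& 010000
--------
  000000

Answer: 000000 (0)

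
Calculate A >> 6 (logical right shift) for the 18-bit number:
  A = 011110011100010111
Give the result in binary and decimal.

Logical shift right by 6: drop the bottom 6 bit(s), prepend 6 zero(s) on the left.
  011110011100010111  ->  keep [011110011100], discard [010111], prepend 000000
= 000000011110011100

Answer: 000000011110011100 (1948)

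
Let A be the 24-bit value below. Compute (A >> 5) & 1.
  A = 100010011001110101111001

Bit 5 is the 6th from the right.
  100010011001110101111001
                    ^
That bit is 1.

Answer: 1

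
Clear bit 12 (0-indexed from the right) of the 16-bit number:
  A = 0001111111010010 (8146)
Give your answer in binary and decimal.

Mask = ~(1 << 12) = 1110111111111111
Bit 12 of A is 1, so AND-ing with the mask clears it to 0.
  0001111111010010
& 1110111111111111
------------------
  0000111111010010

Answer: 0000111111010010 (4050)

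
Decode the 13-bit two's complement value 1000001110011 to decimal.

MSB is 1, so the value is negative. Find the magnitude:
1. Invert bits:  0111110001100
2. Add 1:        0111110001101  = 3981
3. Apply sign:   -3981

Answer: -3981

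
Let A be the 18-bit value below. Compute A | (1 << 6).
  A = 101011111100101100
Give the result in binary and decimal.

Mask = 1 << 6 = 000000000001000000
Bit 6 of A is 0, so OR-ing with the mask flips it to 1.
  101011111100101100
| 000000000001000000
--------------------
  101011111101101100

Answer: 101011111101101100 (180076)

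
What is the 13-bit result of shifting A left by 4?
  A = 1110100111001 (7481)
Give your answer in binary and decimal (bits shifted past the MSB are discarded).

Shift left by 4: drop the top 4 bit(s), append 4 zero(s) on the right.
  1110100111001  ->  discard [1110], keep [100111001], append 0000
= 1001110010000

Answer: 1001110010000 (5008)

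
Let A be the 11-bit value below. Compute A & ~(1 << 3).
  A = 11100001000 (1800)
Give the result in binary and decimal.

Mask = ~(1 << 3) = 11111110111
Bit 3 of A is 1, so AND-ing with the mask clears it to 0.
  11100001000
& 11111110111
-------------
  11100000000

Answer: 11100000000 (1792)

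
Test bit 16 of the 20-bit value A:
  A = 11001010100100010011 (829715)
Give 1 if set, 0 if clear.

Bit 16 is the 17th from the right.
  11001010100100010011
     ^
That bit is 0.

Answer: 0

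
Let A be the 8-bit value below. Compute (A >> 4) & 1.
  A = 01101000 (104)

Bit 4 is the 5th from the right.
  01101000
     ^
That bit is 0.

Answer: 0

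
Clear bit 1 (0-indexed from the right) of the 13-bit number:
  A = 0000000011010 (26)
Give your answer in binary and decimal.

Mask = ~(1 << 1) = 1111111111101
Bit 1 of A is 1, so AND-ing with the mask clears it to 0.
  0000000011010
& 1111111111101
---------------
  0000000011000

Answer: 0000000011000 (24)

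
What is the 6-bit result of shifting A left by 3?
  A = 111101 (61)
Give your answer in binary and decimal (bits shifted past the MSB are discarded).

Shift left by 3: drop the top 3 bit(s), append 3 zero(s) on the right.
  111101  ->  discard [111], keep [101], append 000
= 101000

Answer: 101000 (40)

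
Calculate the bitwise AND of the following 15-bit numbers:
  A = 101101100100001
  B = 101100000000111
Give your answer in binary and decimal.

Apply & to each column (1 only where both bits are 1):
  101101100100001
& 101100000000111
-----------------
  101100000000001

Answer: 101100000000001 (22529)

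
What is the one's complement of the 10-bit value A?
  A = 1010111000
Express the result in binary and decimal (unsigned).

Flip each bit (0->1, 1->0):
  1010111000
  0101000111

Answer: 0101000111 (327)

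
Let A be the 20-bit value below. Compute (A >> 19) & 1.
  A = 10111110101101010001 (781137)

Bit 19 is the 20th from the right.
  10111110101101010001
  ^
That bit is 1.

Answer: 1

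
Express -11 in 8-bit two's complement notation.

1. Binary of +11:  00001011
2. Invert bits:     11110100
3. Add 1:           11110101

Answer: 11110101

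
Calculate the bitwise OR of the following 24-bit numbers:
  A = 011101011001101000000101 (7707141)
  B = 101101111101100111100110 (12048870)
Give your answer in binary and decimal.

Apply | to each column (1 where either bit is 1):
  011101011001101000000101
| 101101111101100111100110
--------------------------
  111101111101101111100111

Answer: 111101111101101111100111 (16243687)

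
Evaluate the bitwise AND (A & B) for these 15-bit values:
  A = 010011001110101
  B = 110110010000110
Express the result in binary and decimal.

Apply & to each column (1 only where both bits are 1):
  010011001110101
& 110110010000110
-----------------
  010010000000100

Answer: 010010000000100 (9220)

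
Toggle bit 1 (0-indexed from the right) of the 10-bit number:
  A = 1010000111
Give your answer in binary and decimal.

Mask = 1 << 1 = 0000000010
Bit 1 of A is 1; XOR with the mask flips it to 0.
  1010000111
^ 0000000010
------------
  1010000101

Answer: 1010000101 (645)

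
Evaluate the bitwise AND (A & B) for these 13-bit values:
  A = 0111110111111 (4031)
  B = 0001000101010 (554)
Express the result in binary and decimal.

Apply & to each column (1 only where both bits are 1):
  0111110111111
& 0001000101010
---------------
  0001000101010

Answer: 0001000101010 (554)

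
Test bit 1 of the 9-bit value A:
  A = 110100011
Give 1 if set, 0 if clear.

Bit 1 is the 2nd from the right.
  110100011
         ^
That bit is 1.

Answer: 1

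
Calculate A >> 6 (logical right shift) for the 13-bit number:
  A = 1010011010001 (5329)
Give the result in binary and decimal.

Logical shift right by 6: drop the bottom 6 bit(s), prepend 6 zero(s) on the left.
  1010011010001  ->  keep [1010011], discard [010001], prepend 000000
= 0000001010011

Answer: 0000001010011 (83)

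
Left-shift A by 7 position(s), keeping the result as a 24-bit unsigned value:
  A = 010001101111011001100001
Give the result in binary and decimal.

Shift left by 7: drop the top 7 bit(s), append 7 zero(s) on the right.
  010001101111011001100001  ->  discard [0100011], keep [01111011001100001], append 0000000
= 011110110011000010000000

Answer: 011110110011000010000000 (8073344)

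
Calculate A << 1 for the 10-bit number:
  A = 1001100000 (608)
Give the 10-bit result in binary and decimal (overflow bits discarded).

Shift left by 1: drop the top 1 bit(s), append 1 zero(s) on the right.
  1001100000  ->  discard [1], keep [001100000], append 0
= 0011000000

Answer: 0011000000 (192)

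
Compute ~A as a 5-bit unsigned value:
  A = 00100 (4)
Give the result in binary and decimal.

Flip each bit (0->1, 1->0):
  00100
  11011

Answer: 11011 (27)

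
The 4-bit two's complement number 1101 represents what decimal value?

MSB is 1, so the value is negative. Find the magnitude:
1. Invert bits:  0010
2. Add 1:        0011  = 3
3. Apply sign:   -3

Answer: -3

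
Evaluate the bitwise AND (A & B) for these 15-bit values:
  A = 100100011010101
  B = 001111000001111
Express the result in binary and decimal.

Apply & to each column (1 only where both bits are 1):
  100100011010101
& 001111000001111
-----------------
  000100000000101

Answer: 000100000000101 (2053)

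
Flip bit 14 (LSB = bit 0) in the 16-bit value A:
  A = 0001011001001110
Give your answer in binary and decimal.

Mask = 1 << 14 = 0100000000000000
Bit 14 of A is 0; XOR with the mask flips it to 1.
  0001011001001110
^ 0100000000000000
------------------
  0101011001001110

Answer: 0101011001001110 (22094)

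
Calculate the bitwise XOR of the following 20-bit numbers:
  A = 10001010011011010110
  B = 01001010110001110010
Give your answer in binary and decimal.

Apply ^ to each column (1 where bits differ):
  10001010011011010110
^ 01001010110001110010
----------------------
  11000000101010100100

Answer: 11000000101010100100 (789156)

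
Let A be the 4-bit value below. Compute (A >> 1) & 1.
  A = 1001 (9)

Bit 1 is the 2nd from the right.
  1001
    ^
That bit is 0.

Answer: 0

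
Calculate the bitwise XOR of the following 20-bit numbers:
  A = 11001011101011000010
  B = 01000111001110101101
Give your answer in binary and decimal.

Apply ^ to each column (1 where bits differ):
  11001011101011000010
^ 01000111001110101101
----------------------
  10001100100101101111

Answer: 10001100100101101111 (575855)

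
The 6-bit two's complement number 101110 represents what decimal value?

MSB is 1, so the value is negative. Find the magnitude:
1. Invert bits:  010001
2. Add 1:        010010  = 18
3. Apply sign:   -18

Answer: -18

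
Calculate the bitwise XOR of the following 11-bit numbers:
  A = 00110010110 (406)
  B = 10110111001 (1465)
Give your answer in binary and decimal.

Apply ^ to each column (1 where bits differ):
  00110010110
^ 10110111001
-------------
  10000101111

Answer: 10000101111 (1071)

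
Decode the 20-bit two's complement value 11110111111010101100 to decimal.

MSB is 1, so the value is negative. Find the magnitude:
1. Invert bits:  00001000000101010011
2. Add 1:        00001000000101010100  = 33108
3. Apply sign:   -33108

Answer: -33108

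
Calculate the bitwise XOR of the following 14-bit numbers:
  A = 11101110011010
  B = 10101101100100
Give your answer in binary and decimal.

Apply ^ to each column (1 where bits differ):
  11101110011010
^ 10101101100100
----------------
  01000011111110

Answer: 01000011111110 (4350)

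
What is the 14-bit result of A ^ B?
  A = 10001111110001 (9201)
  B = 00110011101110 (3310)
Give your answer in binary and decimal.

Apply ^ to each column (1 where bits differ):
  10001111110001
^ 00110011101110
----------------
  10111100011111

Answer: 10111100011111 (12063)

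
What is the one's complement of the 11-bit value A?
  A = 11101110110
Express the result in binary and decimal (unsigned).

Flip each bit (0->1, 1->0):
  11101110110
  00010001001

Answer: 00010001001 (137)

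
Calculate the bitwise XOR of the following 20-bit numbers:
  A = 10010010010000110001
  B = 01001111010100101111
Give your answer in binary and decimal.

Apply ^ to each column (1 where bits differ):
  10010010010000110001
^ 01001111010100101111
----------------------
  11011101000100011110

Answer: 11011101000100011110 (905502)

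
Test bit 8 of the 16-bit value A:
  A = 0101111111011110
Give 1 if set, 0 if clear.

Bit 8 is the 9th from the right.
  0101111111011110
         ^
That bit is 1.

Answer: 1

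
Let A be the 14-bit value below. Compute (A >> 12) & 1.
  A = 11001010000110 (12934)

Bit 12 is the 13th from the right.
  11001010000110
   ^
That bit is 1.

Answer: 1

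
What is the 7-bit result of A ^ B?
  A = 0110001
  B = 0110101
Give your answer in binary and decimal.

Apply ^ to each column (1 where bits differ):
  0110001
^ 0110101
---------
  0000100

Answer: 0000100 (4)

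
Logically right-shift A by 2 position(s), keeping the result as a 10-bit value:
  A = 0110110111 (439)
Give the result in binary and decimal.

Logical shift right by 2: drop the bottom 2 bit(s), prepend 2 zero(s) on the left.
  0110110111  ->  keep [01101101], discard [11], prepend 00
= 0001101101

Answer: 0001101101 (109)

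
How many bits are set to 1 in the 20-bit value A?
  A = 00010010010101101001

00010010010101101001
1-bits at positions (from bit 0 = LSB): 0, 3, 5, 6, 8, 10, 13, 16
Count = 8

Answer: 8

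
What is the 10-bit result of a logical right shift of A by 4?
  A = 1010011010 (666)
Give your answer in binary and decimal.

Logical shift right by 4: drop the bottom 4 bit(s), prepend 4 zero(s) on the left.
  1010011010  ->  keep [101001], discard [1010], prepend 0000
= 0000101001

Answer: 0000101001 (41)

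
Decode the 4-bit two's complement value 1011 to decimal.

MSB is 1, so the value is negative. Find the magnitude:
1. Invert bits:  0100
2. Add 1:        0101  = 5
3. Apply sign:   -5

Answer: -5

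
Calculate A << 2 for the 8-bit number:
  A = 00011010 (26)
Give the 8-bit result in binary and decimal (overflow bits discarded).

Shift left by 2: drop the top 2 bit(s), append 2 zero(s) on the right.
  00011010  ->  discard [00], keep [011010], append 00
= 01101000

Answer: 01101000 (104)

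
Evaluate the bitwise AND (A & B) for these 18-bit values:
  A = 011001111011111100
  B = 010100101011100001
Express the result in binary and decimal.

Apply & to each column (1 only where both bits are 1):
  011001111011111100
& 010100101011100001
--------------------
  010000101011100000

Answer: 010000101011100000 (68320)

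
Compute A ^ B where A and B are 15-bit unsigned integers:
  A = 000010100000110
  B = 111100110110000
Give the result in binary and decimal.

Apply ^ to each column (1 where bits differ):
  000010100000110
^ 111100110110000
-----------------
  111110010110110

Answer: 111110010110110 (31926)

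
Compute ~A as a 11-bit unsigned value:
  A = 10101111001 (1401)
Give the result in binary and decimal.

Flip each bit (0->1, 1->0):
  10101111001
  01010000110

Answer: 01010000110 (646)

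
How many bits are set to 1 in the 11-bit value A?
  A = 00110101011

00110101011
1-bits at positions (from bit 0 = LSB): 0, 1, 3, 5, 7, 8
Count = 6

Answer: 6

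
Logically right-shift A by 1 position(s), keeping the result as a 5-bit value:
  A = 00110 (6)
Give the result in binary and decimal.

Logical shift right by 1: drop the bottom 1 bit(s), prepend 1 zero(s) on the left.
  00110  ->  keep [0011], discard [0], prepend 0
= 00011

Answer: 00011 (3)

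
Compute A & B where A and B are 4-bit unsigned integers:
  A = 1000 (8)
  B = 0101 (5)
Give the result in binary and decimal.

Apply & to each column (1 only where both bits are 1):
  1000
& 0101
------
  0000

Answer: 0000 (0)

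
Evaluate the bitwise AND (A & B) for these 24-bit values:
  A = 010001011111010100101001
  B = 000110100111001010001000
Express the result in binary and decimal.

Apply & to each column (1 only where both bits are 1):
  010001011111010100101001
& 000110100111001010001000
--------------------------
  000000000111000000001000

Answer: 000000000111000000001000 (28680)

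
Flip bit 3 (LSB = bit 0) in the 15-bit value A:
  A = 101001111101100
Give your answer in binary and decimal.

Mask = 1 << 3 = 000000000001000
Bit 3 of A is 1; XOR with the mask flips it to 0.
  101001111101100
^ 000000000001000
-----------------
  101001111100100

Answer: 101001111100100 (21476)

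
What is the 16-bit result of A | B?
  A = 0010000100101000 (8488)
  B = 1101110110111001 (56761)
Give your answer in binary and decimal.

Apply | to each column (1 where either bit is 1):
  0010000100101000
| 1101110110111001
------------------
  1111110110111001

Answer: 1111110110111001 (64953)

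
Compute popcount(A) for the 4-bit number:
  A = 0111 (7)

0111
1-bits at positions (from bit 0 = LSB): 0, 1, 2
Count = 3

Answer: 3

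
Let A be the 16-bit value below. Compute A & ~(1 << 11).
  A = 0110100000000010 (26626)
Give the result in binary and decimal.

Mask = ~(1 << 11) = 1111011111111111
Bit 11 of A is 1, so AND-ing with the mask clears it to 0.
  0110100000000010
& 1111011111111111
------------------
  0110000000000010

Answer: 0110000000000010 (24578)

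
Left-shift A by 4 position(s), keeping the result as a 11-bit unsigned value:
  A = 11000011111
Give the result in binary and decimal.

Shift left by 4: drop the top 4 bit(s), append 4 zero(s) on the right.
  11000011111  ->  discard [1100], keep [0011111], append 0000
= 00111110000

Answer: 00111110000 (496)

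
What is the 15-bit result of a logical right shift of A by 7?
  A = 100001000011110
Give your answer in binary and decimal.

Logical shift right by 7: drop the bottom 7 bit(s), prepend 7 zero(s) on the left.
  100001000011110  ->  keep [10000100], discard [0011110], prepend 0000000
= 000000010000100

Answer: 000000010000100 (132)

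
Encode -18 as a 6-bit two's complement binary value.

1. Binary of +18:  010010
2. Invert bits:     101101
3. Add 1:           101110

Answer: 101110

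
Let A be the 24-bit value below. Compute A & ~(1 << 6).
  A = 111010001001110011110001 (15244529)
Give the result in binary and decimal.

Mask = ~(1 << 6) = 111111111111111110111111
Bit 6 of A is 1, so AND-ing with the mask clears it to 0.
  111010001001110011110001
& 111111111111111110111111
--------------------------
  111010001001110010110001

Answer: 111010001001110010110001 (15244465)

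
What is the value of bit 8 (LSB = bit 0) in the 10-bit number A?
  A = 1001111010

Bit 8 is the 9th from the right.
  1001111010
   ^
That bit is 0.

Answer: 0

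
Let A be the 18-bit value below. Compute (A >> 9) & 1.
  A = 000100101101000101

Bit 9 is the 10th from the right.
  000100101101000101
          ^
That bit is 1.

Answer: 1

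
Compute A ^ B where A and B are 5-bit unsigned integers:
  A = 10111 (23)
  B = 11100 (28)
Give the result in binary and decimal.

Apply ^ to each column (1 where bits differ):
  10111
^ 11100
-------
  01011

Answer: 01011 (11)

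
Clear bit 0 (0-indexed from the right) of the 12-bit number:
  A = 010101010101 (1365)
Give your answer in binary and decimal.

Mask = ~(1 << 0) = 111111111110
Bit 0 of A is 1, so AND-ing with the mask clears it to 0.
  010101010101
& 111111111110
--------------
  010101010100

Answer: 010101010100 (1364)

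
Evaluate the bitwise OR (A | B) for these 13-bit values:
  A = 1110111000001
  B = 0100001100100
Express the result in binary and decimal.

Apply | to each column (1 where either bit is 1):
  1110111000001
| 0100001100100
---------------
  1110111100101

Answer: 1110111100101 (7653)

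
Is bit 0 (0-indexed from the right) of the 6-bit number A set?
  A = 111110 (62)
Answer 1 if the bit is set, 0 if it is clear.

Bit 0 is the 1st from the right.
  111110
       ^
That bit is 0.

Answer: 0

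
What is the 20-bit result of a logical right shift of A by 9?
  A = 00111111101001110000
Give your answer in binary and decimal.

Logical shift right by 9: drop the bottom 9 bit(s), prepend 9 zero(s) on the left.
  00111111101001110000  ->  keep [00111111101], discard [001110000], prepend 000000000
= 00000000000111111101

Answer: 00000000000111111101 (509)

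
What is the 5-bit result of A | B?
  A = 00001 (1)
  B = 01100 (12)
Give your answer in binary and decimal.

Apply | to each column (1 where either bit is 1):
  00001
| 01100
-------
  01101

Answer: 01101 (13)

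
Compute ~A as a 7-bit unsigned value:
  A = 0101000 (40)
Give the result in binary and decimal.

Flip each bit (0->1, 1->0):
  0101000
  1010111

Answer: 1010111 (87)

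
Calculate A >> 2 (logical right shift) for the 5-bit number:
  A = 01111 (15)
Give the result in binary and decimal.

Logical shift right by 2: drop the bottom 2 bit(s), prepend 2 zero(s) on the left.
  01111  ->  keep [011], discard [11], prepend 00
= 00011

Answer: 00011 (3)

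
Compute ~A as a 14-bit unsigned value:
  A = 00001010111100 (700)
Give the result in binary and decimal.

Flip each bit (0->1, 1->0):
  00001010111100
  11110101000011

Answer: 11110101000011 (15683)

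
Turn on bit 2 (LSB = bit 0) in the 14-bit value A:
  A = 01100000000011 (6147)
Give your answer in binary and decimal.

Mask = 1 << 2 = 00000000000100
Bit 2 of A is 0, so OR-ing with the mask flips it to 1.
  01100000000011
| 00000000000100
----------------
  01100000000111

Answer: 01100000000111 (6151)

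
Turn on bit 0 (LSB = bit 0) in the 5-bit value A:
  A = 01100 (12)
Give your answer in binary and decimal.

Mask = 1 << 0 = 00001
Bit 0 of A is 0, so OR-ing with the mask flips it to 1.
  01100
| 00001
-------
  01101

Answer: 01101 (13)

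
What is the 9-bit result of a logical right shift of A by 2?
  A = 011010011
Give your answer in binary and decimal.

Logical shift right by 2: drop the bottom 2 bit(s), prepend 2 zero(s) on the left.
  011010011  ->  keep [0110100], discard [11], prepend 00
= 000110100

Answer: 000110100 (52)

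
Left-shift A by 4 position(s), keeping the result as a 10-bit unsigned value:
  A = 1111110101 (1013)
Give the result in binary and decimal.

Shift left by 4: drop the top 4 bit(s), append 4 zero(s) on the right.
  1111110101  ->  discard [1111], keep [110101], append 0000
= 1101010000

Answer: 1101010000 (848)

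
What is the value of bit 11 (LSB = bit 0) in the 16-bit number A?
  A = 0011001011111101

Bit 11 is the 12th from the right.
  0011001011111101
      ^
That bit is 0.

Answer: 0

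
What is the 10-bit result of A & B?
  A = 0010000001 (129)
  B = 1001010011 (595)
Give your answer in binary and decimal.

Apply & to each column (1 only where both bits are 1):
  0010000001
& 1001010011
------------
  0000000001

Answer: 0000000001 (1)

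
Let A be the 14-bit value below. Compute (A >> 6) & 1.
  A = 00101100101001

Bit 6 is the 7th from the right.
  00101100101001
         ^
That bit is 0.

Answer: 0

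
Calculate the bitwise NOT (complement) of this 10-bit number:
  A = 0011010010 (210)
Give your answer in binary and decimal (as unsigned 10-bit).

Flip each bit (0->1, 1->0):
  0011010010
  1100101101

Answer: 1100101101 (813)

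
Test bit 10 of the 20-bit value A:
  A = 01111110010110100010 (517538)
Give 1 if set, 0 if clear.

Bit 10 is the 11th from the right.
  01111110010110100010
           ^
That bit is 1.

Answer: 1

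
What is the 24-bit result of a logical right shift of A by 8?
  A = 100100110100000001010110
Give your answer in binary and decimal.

Logical shift right by 8: drop the bottom 8 bit(s), prepend 8 zero(s) on the left.
  100100110100000001010110  ->  keep [1001001101000000], discard [01010110], prepend 00000000
= 000000001001001101000000

Answer: 000000001001001101000000 (37696)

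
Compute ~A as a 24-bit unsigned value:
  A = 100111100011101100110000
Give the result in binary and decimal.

Flip each bit (0->1, 1->0):
  100111100011101100110000
  011000011100010011001111

Answer: 011000011100010011001111 (6407375)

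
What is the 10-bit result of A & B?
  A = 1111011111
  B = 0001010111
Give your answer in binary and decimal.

Apply & to each column (1 only where both bits are 1):
  1111011111
& 0001010111
------------
  0001010111

Answer: 0001010111 (87)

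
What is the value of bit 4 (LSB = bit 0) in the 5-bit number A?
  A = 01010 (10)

Bit 4 is the 5th from the right.
  01010
  ^
That bit is 0.

Answer: 0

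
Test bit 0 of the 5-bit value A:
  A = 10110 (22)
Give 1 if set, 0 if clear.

Bit 0 is the 1st from the right.
  10110
      ^
That bit is 0.

Answer: 0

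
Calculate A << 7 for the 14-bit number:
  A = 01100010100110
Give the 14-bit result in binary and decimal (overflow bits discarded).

Shift left by 7: drop the top 7 bit(s), append 7 zero(s) on the right.
  01100010100110  ->  discard [0110001], keep [0100110], append 0000000
= 01001100000000

Answer: 01001100000000 (4864)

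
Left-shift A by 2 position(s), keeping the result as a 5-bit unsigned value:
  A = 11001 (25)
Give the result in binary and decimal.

Shift left by 2: drop the top 2 bit(s), append 2 zero(s) on the right.
  11001  ->  discard [11], keep [001], append 00
= 00100

Answer: 00100 (4)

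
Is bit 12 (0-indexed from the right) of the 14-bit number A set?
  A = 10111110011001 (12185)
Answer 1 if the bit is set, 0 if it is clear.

Bit 12 is the 13th from the right.
  10111110011001
   ^
That bit is 0.

Answer: 0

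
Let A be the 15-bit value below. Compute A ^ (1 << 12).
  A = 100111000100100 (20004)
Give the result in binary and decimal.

Mask = 1 << 12 = 001000000000000
Bit 12 of A is 0; XOR with the mask flips it to 1.
  100111000100100
^ 001000000000000
-----------------
  101111000100100

Answer: 101111000100100 (24100)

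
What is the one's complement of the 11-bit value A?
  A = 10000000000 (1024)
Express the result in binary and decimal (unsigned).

Flip each bit (0->1, 1->0):
  10000000000
  01111111111

Answer: 01111111111 (1023)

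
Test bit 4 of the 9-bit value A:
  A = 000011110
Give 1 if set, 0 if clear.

Bit 4 is the 5th from the right.
  000011110
      ^
That bit is 1.

Answer: 1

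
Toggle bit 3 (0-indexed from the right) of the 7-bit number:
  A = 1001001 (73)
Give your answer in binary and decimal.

Mask = 1 << 3 = 0001000
Bit 3 of A is 1; XOR with the mask flips it to 0.
  1001001
^ 0001000
---------
  1000001

Answer: 1000001 (65)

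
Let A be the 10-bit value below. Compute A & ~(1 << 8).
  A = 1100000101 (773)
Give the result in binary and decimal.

Mask = ~(1 << 8) = 1011111111
Bit 8 of A is 1, so AND-ing with the mask clears it to 0.
  1100000101
& 1011111111
------------
  1000000101

Answer: 1000000101 (517)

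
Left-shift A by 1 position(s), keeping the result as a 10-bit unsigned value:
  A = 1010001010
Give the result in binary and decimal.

Shift left by 1: drop the top 1 bit(s), append 1 zero(s) on the right.
  1010001010  ->  discard [1], keep [010001010], append 0
= 0100010100

Answer: 0100010100 (276)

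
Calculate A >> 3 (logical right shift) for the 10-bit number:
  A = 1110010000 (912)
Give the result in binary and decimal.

Logical shift right by 3: drop the bottom 3 bit(s), prepend 3 zero(s) on the left.
  1110010000  ->  keep [1110010], discard [000], prepend 000
= 0001110010

Answer: 0001110010 (114)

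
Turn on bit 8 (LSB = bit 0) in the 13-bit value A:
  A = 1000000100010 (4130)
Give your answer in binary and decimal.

Mask = 1 << 8 = 0000100000000
Bit 8 of A is 0, so OR-ing with the mask flips it to 1.
  1000000100010
| 0000100000000
---------------
  1000100100010

Answer: 1000100100010 (4386)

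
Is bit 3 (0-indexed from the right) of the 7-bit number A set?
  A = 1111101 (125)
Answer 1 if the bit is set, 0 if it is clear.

Bit 3 is the 4th from the right.
  1111101
     ^
That bit is 1.

Answer: 1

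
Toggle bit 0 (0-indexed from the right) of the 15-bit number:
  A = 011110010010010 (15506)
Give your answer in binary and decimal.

Mask = 1 << 0 = 000000000000001
Bit 0 of A is 0; XOR with the mask flips it to 1.
  011110010010010
^ 000000000000001
-----------------
  011110010010011

Answer: 011110010010011 (15507)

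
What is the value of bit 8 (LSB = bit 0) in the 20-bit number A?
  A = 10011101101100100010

Bit 8 is the 9th from the right.
  10011101101100100010
             ^
That bit is 1.

Answer: 1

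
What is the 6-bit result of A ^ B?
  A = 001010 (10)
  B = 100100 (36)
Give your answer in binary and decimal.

Apply ^ to each column (1 where bits differ):
  001010
^ 100100
--------
  101110

Answer: 101110 (46)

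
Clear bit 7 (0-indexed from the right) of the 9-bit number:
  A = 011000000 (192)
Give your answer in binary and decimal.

Mask = ~(1 << 7) = 101111111
Bit 7 of A is 1, so AND-ing with the mask clears it to 0.
  011000000
& 101111111
-----------
  001000000

Answer: 001000000 (64)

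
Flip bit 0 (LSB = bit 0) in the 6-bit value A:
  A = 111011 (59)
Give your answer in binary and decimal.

Mask = 1 << 0 = 000001
Bit 0 of A is 1; XOR with the mask flips it to 0.
  111011
^ 000001
--------
  111010

Answer: 111010 (58)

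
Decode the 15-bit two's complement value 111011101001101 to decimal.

MSB is 1, so the value is negative. Find the magnitude:
1. Invert bits:  000100010110010
2. Add 1:        000100010110011  = 2227
3. Apply sign:   -2227

Answer: -2227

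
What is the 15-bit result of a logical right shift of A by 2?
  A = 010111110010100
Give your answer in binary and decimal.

Logical shift right by 2: drop the bottom 2 bit(s), prepend 2 zero(s) on the left.
  010111110010100  ->  keep [0101111100101], discard [00], prepend 00
= 000101111100101

Answer: 000101111100101 (3045)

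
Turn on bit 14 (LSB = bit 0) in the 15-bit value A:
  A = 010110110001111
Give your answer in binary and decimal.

Mask = 1 << 14 = 100000000000000
Bit 14 of A is 0, so OR-ing with the mask flips it to 1.
  010110110001111
| 100000000000000
-----------------
  110110110001111

Answer: 110110110001111 (28047)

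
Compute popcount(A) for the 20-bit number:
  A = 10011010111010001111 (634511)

10011010111010001111
1-bits at positions (from bit 0 = LSB): 0, 1, 2, 3, 7, 9, 10, 11, 13, 15, 16, 19
Count = 12

Answer: 12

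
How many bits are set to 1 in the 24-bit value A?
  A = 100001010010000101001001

100001010010000101001001
1-bits at positions (from bit 0 = LSB): 0, 3, 6, 8, 13, 16, 18, 23
Count = 8

Answer: 8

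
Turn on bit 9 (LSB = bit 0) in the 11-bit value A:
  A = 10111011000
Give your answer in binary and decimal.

Mask = 1 << 9 = 01000000000
Bit 9 of A is 0, so OR-ing with the mask flips it to 1.
  10111011000
| 01000000000
-------------
  11111011000

Answer: 11111011000 (2008)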